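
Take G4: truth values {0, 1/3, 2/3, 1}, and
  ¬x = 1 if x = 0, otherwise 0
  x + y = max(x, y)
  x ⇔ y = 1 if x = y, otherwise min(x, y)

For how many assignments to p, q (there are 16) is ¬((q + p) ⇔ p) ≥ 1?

p = 0, q = 0 ↦ 0  <
p = 0, q = 1/3 ↦ 1  ≥
p = 0, q = 2/3 ↦ 1  ≥
p = 0, q = 1 ↦ 1  ≥
p = 1/3, q = 0 ↦ 0  <
p = 1/3, q = 1/3 ↦ 0  <
p = 1/3, q = 2/3 ↦ 0  <
p = 1/3, q = 1 ↦ 0  <
p = 2/3, q = 0 ↦ 0  <
p = 2/3, q = 1/3 ↦ 0  <
p = 2/3, q = 2/3 ↦ 0  <
p = 2/3, q = 1 ↦ 0  <
p = 1, q = 0 ↦ 0  <
p = 1, q = 1/3 ↦ 0  <
p = 1, q = 2/3 ↦ 0  <
p = 1, q = 1 ↦ 0  <
So 3 of the 16 assignments meet the threshold.

3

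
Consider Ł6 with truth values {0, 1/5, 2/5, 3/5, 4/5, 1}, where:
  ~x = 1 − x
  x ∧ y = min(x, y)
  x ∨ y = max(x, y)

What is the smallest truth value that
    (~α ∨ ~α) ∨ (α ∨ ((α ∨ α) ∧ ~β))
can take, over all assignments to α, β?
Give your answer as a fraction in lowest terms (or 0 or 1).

Take α = 2/5, β = 0:
~α = ~2/5 = 3/5
~α = ~2/5 = 3/5
~α ∨ ~α = 3/5 ∨ 3/5 = 3/5
α ∨ α = 2/5 ∨ 2/5 = 2/5
~β = ~0 = 1
(α ∨ α) ∧ ~β = 2/5 ∧ 1 = 2/5
α ∨ ((α ∨ α) ∧ ~β) = 2/5 ∨ 2/5 = 2/5
(~α ∨ ~α) ∨ (α ∨ ((α ∨ α) ∧ ~β)) = 3/5 ∨ 2/5 = 3/5
No assignment yields a value below 3/5, so this is the minimum.

3/5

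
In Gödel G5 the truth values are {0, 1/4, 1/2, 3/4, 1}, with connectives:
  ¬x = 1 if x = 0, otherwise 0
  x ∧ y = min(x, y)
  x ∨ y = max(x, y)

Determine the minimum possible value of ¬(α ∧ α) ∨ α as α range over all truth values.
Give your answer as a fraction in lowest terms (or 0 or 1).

Take α = 1/4:
α ∧ α = 1/4 ∧ 1/4 = 1/4
¬(α ∧ α) = ¬1/4 = 0
¬(α ∧ α) ∨ α = 0 ∨ 1/4 = 1/4
No assignment yields a value below 1/4, so this is the minimum.

1/4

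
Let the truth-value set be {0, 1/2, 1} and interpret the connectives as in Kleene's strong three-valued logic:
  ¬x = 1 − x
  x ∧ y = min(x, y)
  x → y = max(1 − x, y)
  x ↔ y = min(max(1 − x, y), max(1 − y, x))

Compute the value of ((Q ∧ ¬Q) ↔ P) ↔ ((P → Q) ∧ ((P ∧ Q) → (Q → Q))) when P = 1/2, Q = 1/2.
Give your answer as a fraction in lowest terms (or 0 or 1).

¬Q = ¬1/2 = 1/2
Q ∧ ¬Q = 1/2 ∧ 1/2 = 1/2
(Q ∧ ¬Q) ↔ P = 1/2 ↔ 1/2 = 1/2
P → Q = 1/2 → 1/2 = 1/2
P ∧ Q = 1/2 ∧ 1/2 = 1/2
Q → Q = 1/2 → 1/2 = 1/2
(P ∧ Q) → (Q → Q) = 1/2 → 1/2 = 1/2
(P → Q) ∧ ((P ∧ Q) → (Q → Q)) = 1/2 ∧ 1/2 = 1/2
((Q ∧ ¬Q) ↔ P) ↔ ((P → Q) ∧ ((P ∧ Q) → (Q → Q))) = 1/2 ↔ 1/2 = 1/2

1/2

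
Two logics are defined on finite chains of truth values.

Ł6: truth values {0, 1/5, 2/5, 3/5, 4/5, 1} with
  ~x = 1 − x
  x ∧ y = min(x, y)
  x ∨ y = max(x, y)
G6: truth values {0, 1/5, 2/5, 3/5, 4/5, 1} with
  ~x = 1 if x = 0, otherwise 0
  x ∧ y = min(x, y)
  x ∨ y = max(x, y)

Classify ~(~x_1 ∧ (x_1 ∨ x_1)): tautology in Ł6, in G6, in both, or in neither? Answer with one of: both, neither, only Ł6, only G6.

In Ł6: at x_1 = 1/5 the value is 4/5 — not a tautology.
In G6: every assignment gives 1 — tautology.

only G6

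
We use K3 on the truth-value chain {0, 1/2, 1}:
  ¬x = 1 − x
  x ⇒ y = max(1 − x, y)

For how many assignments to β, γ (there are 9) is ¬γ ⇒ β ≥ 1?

5

β = 0, γ = 0 ↦ 0  <
β = 0, γ = 1/2 ↦ 1/2  <
β = 0, γ = 1 ↦ 1  ≥
β = 1/2, γ = 0 ↦ 1/2  <
β = 1/2, γ = 1/2 ↦ 1/2  <
β = 1/2, γ = 1 ↦ 1  ≥
β = 1, γ = 0 ↦ 1  ≥
β = 1, γ = 1/2 ↦ 1  ≥
β = 1, γ = 1 ↦ 1  ≥
So 5 of the 9 assignments meet the threshold.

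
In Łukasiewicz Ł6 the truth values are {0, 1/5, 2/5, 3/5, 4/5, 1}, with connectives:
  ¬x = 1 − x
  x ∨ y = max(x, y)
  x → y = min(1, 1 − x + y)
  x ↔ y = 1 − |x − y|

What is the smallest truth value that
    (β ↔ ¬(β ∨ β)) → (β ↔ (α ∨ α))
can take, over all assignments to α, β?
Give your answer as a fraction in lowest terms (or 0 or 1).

Take α = 0, β = 3/5:
β ∨ β = 3/5 ∨ 3/5 = 3/5
¬(β ∨ β) = ¬3/5 = 2/5
β ↔ ¬(β ∨ β) = 3/5 ↔ 2/5 = 4/5
α ∨ α = 0 ∨ 0 = 0
β ↔ (α ∨ α) = 3/5 ↔ 0 = 2/5
(β ↔ ¬(β ∨ β)) → (β ↔ (α ∨ α)) = 4/5 → 2/5 = 3/5
No assignment yields a value below 3/5, so this is the minimum.

3/5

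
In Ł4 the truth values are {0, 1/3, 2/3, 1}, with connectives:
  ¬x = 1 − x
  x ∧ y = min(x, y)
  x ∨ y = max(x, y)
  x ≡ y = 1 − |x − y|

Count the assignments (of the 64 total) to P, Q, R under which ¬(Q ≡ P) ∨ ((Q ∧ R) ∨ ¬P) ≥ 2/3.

52

value 1: 23 assignments (counts)
value 2/3: 29 assignments (counts)
value 1/3: 11 assignments
value 0: 1 assignment
So 52 of the 64 assignments meet the threshold.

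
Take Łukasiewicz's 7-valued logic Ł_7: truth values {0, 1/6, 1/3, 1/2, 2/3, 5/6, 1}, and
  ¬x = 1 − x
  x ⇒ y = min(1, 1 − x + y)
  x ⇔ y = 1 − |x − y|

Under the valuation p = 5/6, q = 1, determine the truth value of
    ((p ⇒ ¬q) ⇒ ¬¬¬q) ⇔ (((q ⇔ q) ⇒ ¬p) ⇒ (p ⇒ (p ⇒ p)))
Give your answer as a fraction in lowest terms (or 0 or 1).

5/6

¬q = ¬1 = 0
p ⇒ ¬q = 5/6 ⇒ 0 = 1/6
¬q = ¬1 = 0
¬¬q = ¬0 = 1
¬¬¬q = ¬1 = 0
(p ⇒ ¬q) ⇒ ¬¬¬q = 1/6 ⇒ 0 = 5/6
q ⇔ q = 1 ⇔ 1 = 1
¬p = ¬5/6 = 1/6
(q ⇔ q) ⇒ ¬p = 1 ⇒ 1/6 = 1/6
p ⇒ p = 5/6 ⇒ 5/6 = 1
p ⇒ (p ⇒ p) = 5/6 ⇒ 1 = 1
((q ⇔ q) ⇒ ¬p) ⇒ (p ⇒ (p ⇒ p)) = 1/6 ⇒ 1 = 1
((p ⇒ ¬q) ⇒ ¬¬¬q) ⇔ (((q ⇔ q) ⇒ ¬p) ⇒ (p ⇒ (p ⇒ p))) = 5/6 ⇔ 1 = 5/6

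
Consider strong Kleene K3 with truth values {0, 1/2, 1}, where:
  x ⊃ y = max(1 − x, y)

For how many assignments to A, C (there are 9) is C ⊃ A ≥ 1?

5

A = 0, C = 0 ↦ 1  ≥
A = 0, C = 1/2 ↦ 1/2  <
A = 0, C = 1 ↦ 0  <
A = 1/2, C = 0 ↦ 1  ≥
A = 1/2, C = 1/2 ↦ 1/2  <
A = 1/2, C = 1 ↦ 1/2  <
A = 1, C = 0 ↦ 1  ≥
A = 1, C = 1/2 ↦ 1  ≥
A = 1, C = 1 ↦ 1  ≥
So 5 of the 9 assignments meet the threshold.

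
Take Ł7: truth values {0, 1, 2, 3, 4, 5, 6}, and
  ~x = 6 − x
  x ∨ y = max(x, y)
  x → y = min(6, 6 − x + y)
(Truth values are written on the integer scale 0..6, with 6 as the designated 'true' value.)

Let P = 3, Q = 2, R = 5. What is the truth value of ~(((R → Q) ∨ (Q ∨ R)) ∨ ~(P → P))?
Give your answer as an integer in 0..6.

1

R → Q = 5 → 2 = 3
Q ∨ R = 2 ∨ 5 = 5
(R → Q) ∨ (Q ∨ R) = 3 ∨ 5 = 5
P → P = 3 → 3 = 6
~(P → P) = ~6 = 0
((R → Q) ∨ (Q ∨ R)) ∨ ~(P → P) = 5 ∨ 0 = 5
~(((R → Q) ∨ (Q ∨ R)) ∨ ~(P → P)) = ~5 = 1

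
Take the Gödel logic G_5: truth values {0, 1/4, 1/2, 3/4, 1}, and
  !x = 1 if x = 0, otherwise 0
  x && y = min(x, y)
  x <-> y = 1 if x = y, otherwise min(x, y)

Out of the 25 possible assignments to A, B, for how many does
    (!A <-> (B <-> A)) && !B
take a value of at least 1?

5

value 1: 5 assignments (counts)
value 0: 20 assignments
So 5 of the 25 assignments meet the threshold.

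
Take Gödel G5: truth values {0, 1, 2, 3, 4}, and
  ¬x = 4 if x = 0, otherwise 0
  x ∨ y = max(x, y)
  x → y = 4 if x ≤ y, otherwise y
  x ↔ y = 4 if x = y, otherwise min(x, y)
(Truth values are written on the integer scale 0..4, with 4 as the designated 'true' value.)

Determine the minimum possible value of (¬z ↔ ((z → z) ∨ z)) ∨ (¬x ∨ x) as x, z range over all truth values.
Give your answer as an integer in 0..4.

Take x = 1, z = 1:
¬z = ¬1 = 0
z → z = 1 → 1 = 4
(z → z) ∨ z = 4 ∨ 1 = 4
¬z ↔ ((z → z) ∨ z) = 0 ↔ 4 = 0
¬x = ¬1 = 0
¬x ∨ x = 0 ∨ 1 = 1
(¬z ↔ ((z → z) ∨ z)) ∨ (¬x ∨ x) = 0 ∨ 1 = 1
No assignment yields a value below 1, so this is the minimum.

1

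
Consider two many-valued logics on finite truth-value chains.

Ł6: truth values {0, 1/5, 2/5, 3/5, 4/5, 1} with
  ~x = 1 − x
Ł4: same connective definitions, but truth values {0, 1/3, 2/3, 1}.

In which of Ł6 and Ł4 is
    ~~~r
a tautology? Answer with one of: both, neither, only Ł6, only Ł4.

neither

In Ł6: at r = 1/5 the value is 4/5 — not a tautology.
In Ł4: at r = 1/3 the value is 2/3 — not a tautology.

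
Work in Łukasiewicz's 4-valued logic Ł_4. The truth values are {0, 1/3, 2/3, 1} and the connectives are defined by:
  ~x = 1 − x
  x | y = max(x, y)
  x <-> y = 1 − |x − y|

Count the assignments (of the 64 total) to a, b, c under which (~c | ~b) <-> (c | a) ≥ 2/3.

44

value 1: 16 assignments (counts)
value 2/3: 28 assignments (counts)
value 1/3: 12 assignments
value 0: 8 assignments
So 44 of the 64 assignments meet the threshold.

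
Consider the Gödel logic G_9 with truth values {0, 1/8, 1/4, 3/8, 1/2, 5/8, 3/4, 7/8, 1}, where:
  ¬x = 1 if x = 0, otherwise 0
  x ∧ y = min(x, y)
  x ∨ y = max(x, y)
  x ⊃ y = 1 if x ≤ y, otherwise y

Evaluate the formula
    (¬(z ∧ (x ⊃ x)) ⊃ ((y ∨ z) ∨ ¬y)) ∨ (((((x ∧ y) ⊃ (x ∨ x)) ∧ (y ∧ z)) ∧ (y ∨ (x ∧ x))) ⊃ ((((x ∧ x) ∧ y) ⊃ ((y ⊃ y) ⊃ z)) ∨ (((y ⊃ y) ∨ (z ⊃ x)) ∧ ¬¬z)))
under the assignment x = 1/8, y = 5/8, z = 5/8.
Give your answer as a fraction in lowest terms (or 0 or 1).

x ⊃ x = 1/8 ⊃ 1/8 = 1
z ∧ (x ⊃ x) = 5/8 ∧ 1 = 5/8
¬(z ∧ (x ⊃ x)) = ¬5/8 = 0
y ∨ z = 5/8 ∨ 5/8 = 5/8
¬y = ¬5/8 = 0
(y ∨ z) ∨ ¬y = 5/8 ∨ 0 = 5/8
¬(z ∧ (x ⊃ x)) ⊃ ((y ∨ z) ∨ ¬y) = 0 ⊃ 5/8 = 1
x ∧ y = 1/8 ∧ 5/8 = 1/8
x ∨ x = 1/8 ∨ 1/8 = 1/8
(x ∧ y) ⊃ (x ∨ x) = 1/8 ⊃ 1/8 = 1
y ∧ z = 5/8 ∧ 5/8 = 5/8
((x ∧ y) ⊃ (x ∨ x)) ∧ (y ∧ z) = 1 ∧ 5/8 = 5/8
x ∧ x = 1/8 ∧ 1/8 = 1/8
y ∨ (x ∧ x) = 5/8 ∨ 1/8 = 5/8
(((x ∧ y) ⊃ (x ∨ x)) ∧ (y ∧ z)) ∧ (y ∨ (x ∧ x)) = 5/8 ∧ 5/8 = 5/8
x ∧ x = 1/8 ∧ 1/8 = 1/8
(x ∧ x) ∧ y = 1/8 ∧ 5/8 = 1/8
y ⊃ y = 5/8 ⊃ 5/8 = 1
(y ⊃ y) ⊃ z = 1 ⊃ 5/8 = 5/8
((x ∧ x) ∧ y) ⊃ ((y ⊃ y) ⊃ z) = 1/8 ⊃ 5/8 = 1
y ⊃ y = 5/8 ⊃ 5/8 = 1
z ⊃ x = 5/8 ⊃ 1/8 = 1/8
(y ⊃ y) ∨ (z ⊃ x) = 1 ∨ 1/8 = 1
¬z = ¬5/8 = 0
¬¬z = ¬0 = 1
((y ⊃ y) ∨ (z ⊃ x)) ∧ ¬¬z = 1 ∧ 1 = 1
(((x ∧ x) ∧ y) ⊃ ((y ⊃ y) ⊃ z)) ∨ (((y ⊃ y) ∨ (z ⊃ x)) ∧ ¬¬z) = 1 ∨ 1 = 1
((((x ∧ y) ⊃ (x ∨ x)) ∧ (y ∧ z)) ∧ (y ∨ (x ∧ x))) ⊃ ((((x ∧ x) ∧ y) ⊃ ((y ⊃ y) ⊃ z)) ∨ (((y ⊃ y) ∨ (z ⊃ x)) ∧ ¬¬z)) = 5/8 ⊃ 1 = 1
(¬(z ∧ (x ⊃ x)) ⊃ ((y ∨ z) ∨ ¬y)) ∨ (((((x ∧ y) ⊃ (x ∨ x)) ∧ (y ∧ z)) ∧ (y ∨ (x ∧ x))) ⊃ ((((x ∧ x) ∧ y) ⊃ ((y ⊃ y) ⊃ z)) ∨ (((y ⊃ y) ∨ (z ⊃ x)) ∧ ¬¬z))) = 1 ∨ 1 = 1

1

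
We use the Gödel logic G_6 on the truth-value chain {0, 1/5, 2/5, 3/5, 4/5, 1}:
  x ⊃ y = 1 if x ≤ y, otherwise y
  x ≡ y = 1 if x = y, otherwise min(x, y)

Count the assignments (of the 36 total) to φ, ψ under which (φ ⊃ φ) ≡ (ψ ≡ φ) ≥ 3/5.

value 1: 6 assignments (counts)
value 4/5: 2 assignments (counts)
value 3/5: 4 assignments (counts)
value 2/5: 6 assignments
value 1/5: 8 assignments
value 0: 10 assignments
So 12 of the 36 assignments meet the threshold.

12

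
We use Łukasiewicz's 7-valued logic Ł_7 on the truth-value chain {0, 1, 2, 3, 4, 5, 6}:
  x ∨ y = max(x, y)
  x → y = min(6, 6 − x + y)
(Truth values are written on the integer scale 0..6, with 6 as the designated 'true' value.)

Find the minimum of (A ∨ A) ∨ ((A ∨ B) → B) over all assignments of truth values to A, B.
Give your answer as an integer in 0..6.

Take A = 3, B = 0:
A ∨ A = 3 ∨ 3 = 3
A ∨ B = 3 ∨ 0 = 3
(A ∨ B) → B = 3 → 0 = 3
(A ∨ A) ∨ ((A ∨ B) → B) = 3 ∨ 3 = 3
No assignment yields a value below 3, so this is the minimum.

3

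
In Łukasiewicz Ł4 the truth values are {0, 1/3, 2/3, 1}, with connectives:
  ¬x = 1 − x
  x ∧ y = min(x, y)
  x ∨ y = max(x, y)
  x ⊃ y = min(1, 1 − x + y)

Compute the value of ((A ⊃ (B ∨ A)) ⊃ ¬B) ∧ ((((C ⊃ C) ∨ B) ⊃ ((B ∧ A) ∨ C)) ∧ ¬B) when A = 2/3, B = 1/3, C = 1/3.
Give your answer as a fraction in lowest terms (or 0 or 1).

B ∨ A = 1/3 ∨ 2/3 = 2/3
A ⊃ (B ∨ A) = 2/3 ⊃ 2/3 = 1
¬B = ¬1/3 = 2/3
(A ⊃ (B ∨ A)) ⊃ ¬B = 1 ⊃ 2/3 = 2/3
C ⊃ C = 1/3 ⊃ 1/3 = 1
(C ⊃ C) ∨ B = 1 ∨ 1/3 = 1
B ∧ A = 1/3 ∧ 2/3 = 1/3
(B ∧ A) ∨ C = 1/3 ∨ 1/3 = 1/3
((C ⊃ C) ∨ B) ⊃ ((B ∧ A) ∨ C) = 1 ⊃ 1/3 = 1/3
¬B = ¬1/3 = 2/3
(((C ⊃ C) ∨ B) ⊃ ((B ∧ A) ∨ C)) ∧ ¬B = 1/3 ∧ 2/3 = 1/3
((A ⊃ (B ∨ A)) ⊃ ¬B) ∧ ((((C ⊃ C) ∨ B) ⊃ ((B ∧ A) ∨ C)) ∧ ¬B) = 2/3 ∧ 1/3 = 1/3

1/3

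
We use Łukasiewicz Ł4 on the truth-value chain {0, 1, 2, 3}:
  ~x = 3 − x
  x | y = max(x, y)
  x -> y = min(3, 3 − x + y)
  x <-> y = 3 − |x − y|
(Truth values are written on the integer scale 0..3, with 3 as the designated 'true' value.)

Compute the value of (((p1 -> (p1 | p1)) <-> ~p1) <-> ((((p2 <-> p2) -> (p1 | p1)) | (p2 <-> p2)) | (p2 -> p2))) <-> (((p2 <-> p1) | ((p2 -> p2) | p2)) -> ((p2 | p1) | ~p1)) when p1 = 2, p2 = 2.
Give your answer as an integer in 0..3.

2

p1 | p1 = 2 | 2 = 2
p1 -> (p1 | p1) = 2 -> 2 = 3
~p1 = ~2 = 1
(p1 -> (p1 | p1)) <-> ~p1 = 3 <-> 1 = 1
p2 <-> p2 = 2 <-> 2 = 3
p1 | p1 = 2 | 2 = 2
(p2 <-> p2) -> (p1 | p1) = 3 -> 2 = 2
p2 <-> p2 = 2 <-> 2 = 3
((p2 <-> p2) -> (p1 | p1)) | (p2 <-> p2) = 2 | 3 = 3
p2 -> p2 = 2 -> 2 = 3
(((p2 <-> p2) -> (p1 | p1)) | (p2 <-> p2)) | (p2 -> p2) = 3 | 3 = 3
((p1 -> (p1 | p1)) <-> ~p1) <-> ((((p2 <-> p2) -> (p1 | p1)) | (p2 <-> p2)) | (p2 -> p2)) = 1 <-> 3 = 1
p2 <-> p1 = 2 <-> 2 = 3
p2 -> p2 = 2 -> 2 = 3
(p2 -> p2) | p2 = 3 | 2 = 3
(p2 <-> p1) | ((p2 -> p2) | p2) = 3 | 3 = 3
p2 | p1 = 2 | 2 = 2
~p1 = ~2 = 1
(p2 | p1) | ~p1 = 2 | 1 = 2
((p2 <-> p1) | ((p2 -> p2) | p2)) -> ((p2 | p1) | ~p1) = 3 -> 2 = 2
(((p1 -> (p1 | p1)) <-> ~p1) <-> ((((p2 <-> p2) -> (p1 | p1)) | (p2 <-> p2)) | (p2 -> p2))) <-> (((p2 <-> p1) | ((p2 -> p2) | p2)) -> ((p2 | p1) | ~p1)) = 1 <-> 2 = 2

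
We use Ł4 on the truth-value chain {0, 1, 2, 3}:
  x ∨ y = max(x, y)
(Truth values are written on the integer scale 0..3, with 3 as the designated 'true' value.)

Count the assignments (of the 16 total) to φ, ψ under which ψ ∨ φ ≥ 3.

φ = 0, ψ = 0 ↦ 0  <
φ = 0, ψ = 1 ↦ 1  <
φ = 0, ψ = 2 ↦ 2  <
φ = 0, ψ = 3 ↦ 3  ≥
φ = 1, ψ = 0 ↦ 1  <
φ = 1, ψ = 1 ↦ 1  <
φ = 1, ψ = 2 ↦ 2  <
φ = 1, ψ = 3 ↦ 3  ≥
φ = 2, ψ = 0 ↦ 2  <
φ = 2, ψ = 1 ↦ 2  <
φ = 2, ψ = 2 ↦ 2  <
φ = 2, ψ = 3 ↦ 3  ≥
φ = 3, ψ = 0 ↦ 3  ≥
φ = 3, ψ = 1 ↦ 3  ≥
φ = 3, ψ = 2 ↦ 3  ≥
φ = 3, ψ = 3 ↦ 3  ≥
So 7 of the 16 assignments meet the threshold.

7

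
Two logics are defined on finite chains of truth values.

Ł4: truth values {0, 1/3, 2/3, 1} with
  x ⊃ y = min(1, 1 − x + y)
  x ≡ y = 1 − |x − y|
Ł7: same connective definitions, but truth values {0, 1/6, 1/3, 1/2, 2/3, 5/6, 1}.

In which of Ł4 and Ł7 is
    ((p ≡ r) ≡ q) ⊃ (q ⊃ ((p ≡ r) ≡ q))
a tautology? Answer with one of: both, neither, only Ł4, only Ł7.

both

In Ł4: every assignment gives 1 — tautology.
In Ł7: every assignment gives 1 — tautology.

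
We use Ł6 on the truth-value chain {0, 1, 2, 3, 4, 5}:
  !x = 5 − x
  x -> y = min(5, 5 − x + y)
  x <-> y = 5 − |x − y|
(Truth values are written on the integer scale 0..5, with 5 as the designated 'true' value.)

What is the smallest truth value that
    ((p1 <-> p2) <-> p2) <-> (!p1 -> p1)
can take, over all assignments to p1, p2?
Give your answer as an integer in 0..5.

Take p1 = 0, p2 = 2:
p1 <-> p2 = 0 <-> 2 = 3
(p1 <-> p2) <-> p2 = 3 <-> 2 = 4
!p1 = !0 = 5
!p1 -> p1 = 5 -> 0 = 0
((p1 <-> p2) <-> p2) <-> (!p1 -> p1) = 4 <-> 0 = 1
No assignment yields a value below 1, so this is the minimum.

1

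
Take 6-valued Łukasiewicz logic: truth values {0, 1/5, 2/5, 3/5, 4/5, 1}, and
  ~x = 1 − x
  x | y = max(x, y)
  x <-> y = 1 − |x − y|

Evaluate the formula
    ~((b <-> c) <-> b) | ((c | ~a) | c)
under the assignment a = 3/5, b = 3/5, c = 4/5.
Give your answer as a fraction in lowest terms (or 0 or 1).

4/5

b <-> c = 3/5 <-> 4/5 = 4/5
(b <-> c) <-> b = 4/5 <-> 3/5 = 4/5
~((b <-> c) <-> b) = ~4/5 = 1/5
~a = ~3/5 = 2/5
c | ~a = 4/5 | 2/5 = 4/5
(c | ~a) | c = 4/5 | 4/5 = 4/5
~((b <-> c) <-> b) | ((c | ~a) | c) = 1/5 | 4/5 = 4/5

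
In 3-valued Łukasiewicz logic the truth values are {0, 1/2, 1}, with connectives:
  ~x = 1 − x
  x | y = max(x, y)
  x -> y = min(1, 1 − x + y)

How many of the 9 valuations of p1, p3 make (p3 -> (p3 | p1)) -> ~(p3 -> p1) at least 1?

p1 = 0, p3 = 0 ↦ 0  <
p1 = 0, p3 = 1/2 ↦ 1/2  <
p1 = 0, p3 = 1 ↦ 1  ≥
p1 = 1/2, p3 = 0 ↦ 0  <
p1 = 1/2, p3 = 1/2 ↦ 0  <
p1 = 1/2, p3 = 1 ↦ 1/2  <
p1 = 1, p3 = 0 ↦ 0  <
p1 = 1, p3 = 1/2 ↦ 0  <
p1 = 1, p3 = 1 ↦ 0  <
So 1 of the 9 assignments meets the threshold.

1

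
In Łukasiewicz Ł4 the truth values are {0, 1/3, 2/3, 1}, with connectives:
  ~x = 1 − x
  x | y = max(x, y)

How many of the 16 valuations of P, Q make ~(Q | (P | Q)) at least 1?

P = 0, Q = 0 ↦ 1  ≥
P = 0, Q = 1/3 ↦ 2/3  <
P = 0, Q = 2/3 ↦ 1/3  <
P = 0, Q = 1 ↦ 0  <
P = 1/3, Q = 0 ↦ 2/3  <
P = 1/3, Q = 1/3 ↦ 2/3  <
P = 1/3, Q = 2/3 ↦ 1/3  <
P = 1/3, Q = 1 ↦ 0  <
P = 2/3, Q = 0 ↦ 1/3  <
P = 2/3, Q = 1/3 ↦ 1/3  <
P = 2/3, Q = 2/3 ↦ 1/3  <
P = 2/3, Q = 1 ↦ 0  <
P = 1, Q = 0 ↦ 0  <
P = 1, Q = 1/3 ↦ 0  <
P = 1, Q = 2/3 ↦ 0  <
P = 1, Q = 1 ↦ 0  <
So 1 of the 16 assignments meets the threshold.

1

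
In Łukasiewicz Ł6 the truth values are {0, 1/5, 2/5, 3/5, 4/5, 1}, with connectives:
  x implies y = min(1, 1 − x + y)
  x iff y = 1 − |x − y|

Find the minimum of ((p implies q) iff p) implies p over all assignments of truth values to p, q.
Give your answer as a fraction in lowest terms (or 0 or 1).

3/5

Take p = 2/5, q = 0:
p implies q = 2/5 implies 0 = 3/5
(p implies q) iff p = 3/5 iff 2/5 = 4/5
((p implies q) iff p) implies p = 4/5 implies 2/5 = 3/5
No assignment yields a value below 3/5, so this is the minimum.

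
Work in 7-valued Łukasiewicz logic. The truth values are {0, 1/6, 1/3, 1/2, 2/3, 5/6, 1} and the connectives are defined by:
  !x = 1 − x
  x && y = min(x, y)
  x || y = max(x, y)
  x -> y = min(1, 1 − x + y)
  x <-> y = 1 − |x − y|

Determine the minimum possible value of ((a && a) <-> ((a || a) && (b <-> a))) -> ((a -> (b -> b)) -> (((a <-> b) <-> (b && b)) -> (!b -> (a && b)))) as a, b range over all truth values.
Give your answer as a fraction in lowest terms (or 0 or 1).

Take a = 0, b = 1/2:
a && a = 0 && 0 = 0
a || a = 0 || 0 = 0
b <-> a = 1/2 <-> 0 = 1/2
(a || a) && (b <-> a) = 0 && 1/2 = 0
(a && a) <-> ((a || a) && (b <-> a)) = 0 <-> 0 = 1
b -> b = 1/2 -> 1/2 = 1
a -> (b -> b) = 0 -> 1 = 1
a <-> b = 0 <-> 1/2 = 1/2
b && b = 1/2 && 1/2 = 1/2
(a <-> b) <-> (b && b) = 1/2 <-> 1/2 = 1
!b = !1/2 = 1/2
a && b = 0 && 1/2 = 0
!b -> (a && b) = 1/2 -> 0 = 1/2
((a <-> b) <-> (b && b)) -> (!b -> (a && b)) = 1 -> 1/2 = 1/2
(a -> (b -> b)) -> (((a <-> b) <-> (b && b)) -> (!b -> (a && b))) = 1 -> 1/2 = 1/2
((a && a) <-> ((a || a) && (b <-> a))) -> ((a -> (b -> b)) -> (((a <-> b) <-> (b && b)) -> (!b -> (a && b)))) = 1 -> 1/2 = 1/2
No assignment yields a value below 1/2, so this is the minimum.

1/2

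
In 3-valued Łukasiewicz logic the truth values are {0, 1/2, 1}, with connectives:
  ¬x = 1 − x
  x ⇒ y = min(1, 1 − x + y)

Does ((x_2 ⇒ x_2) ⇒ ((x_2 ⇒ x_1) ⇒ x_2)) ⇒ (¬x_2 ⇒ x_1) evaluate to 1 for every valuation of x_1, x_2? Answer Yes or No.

Counterexample: take x_1 = 0, x_2 = 1/2.
x_2 ⇒ x_2 = 1/2 ⇒ 1/2 = 1
x_2 ⇒ x_1 = 1/2 ⇒ 0 = 1/2
(x_2 ⇒ x_1) ⇒ x_2 = 1/2 ⇒ 1/2 = 1
(x_2 ⇒ x_2) ⇒ ((x_2 ⇒ x_1) ⇒ x_2) = 1 ⇒ 1 = 1
¬x_2 = ¬1/2 = 1/2
¬x_2 ⇒ x_1 = 1/2 ⇒ 0 = 1/2
((x_2 ⇒ x_2) ⇒ ((x_2 ⇒ x_1) ⇒ x_2)) ⇒ (¬x_2 ⇒ x_1) = 1 ⇒ 1/2 = 1/2
This gives 1/2 ≠ 1.

No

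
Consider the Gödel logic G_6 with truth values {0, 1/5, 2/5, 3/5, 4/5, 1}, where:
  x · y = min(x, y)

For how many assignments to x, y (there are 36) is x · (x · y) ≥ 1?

1

value 1: 1 assignment (counts)
value 4/5: 3 assignments
value 3/5: 5 assignments
value 2/5: 7 assignments
value 1/5: 9 assignments
value 0: 11 assignments
So 1 of the 36 assignments meets the threshold.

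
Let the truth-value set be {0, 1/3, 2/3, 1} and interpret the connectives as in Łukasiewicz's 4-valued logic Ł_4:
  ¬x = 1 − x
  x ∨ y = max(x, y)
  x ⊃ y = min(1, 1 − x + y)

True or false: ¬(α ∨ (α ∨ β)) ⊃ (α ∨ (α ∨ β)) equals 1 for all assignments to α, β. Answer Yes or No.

Counterexample: take α = 0, β = 0.
α ∨ β = 0 ∨ 0 = 0
α ∨ (α ∨ β) = 0 ∨ 0 = 0
¬(α ∨ (α ∨ β)) = ¬0 = 1
α ∨ β = 0 ∨ 0 = 0
α ∨ (α ∨ β) = 0 ∨ 0 = 0
¬(α ∨ (α ∨ β)) ⊃ (α ∨ (α ∨ β)) = 1 ⊃ 0 = 0
This gives 0 ≠ 1.

No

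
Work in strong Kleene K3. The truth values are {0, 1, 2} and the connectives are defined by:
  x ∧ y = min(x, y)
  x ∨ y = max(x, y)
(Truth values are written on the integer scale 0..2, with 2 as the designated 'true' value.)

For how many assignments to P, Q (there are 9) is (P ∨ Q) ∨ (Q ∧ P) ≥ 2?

P = 0, Q = 0 ↦ 0  <
P = 0, Q = 1 ↦ 1  <
P = 0, Q = 2 ↦ 2  ≥
P = 1, Q = 0 ↦ 1  <
P = 1, Q = 1 ↦ 1  <
P = 1, Q = 2 ↦ 2  ≥
P = 2, Q = 0 ↦ 2  ≥
P = 2, Q = 1 ↦ 2  ≥
P = 2, Q = 2 ↦ 2  ≥
So 5 of the 9 assignments meet the threshold.

5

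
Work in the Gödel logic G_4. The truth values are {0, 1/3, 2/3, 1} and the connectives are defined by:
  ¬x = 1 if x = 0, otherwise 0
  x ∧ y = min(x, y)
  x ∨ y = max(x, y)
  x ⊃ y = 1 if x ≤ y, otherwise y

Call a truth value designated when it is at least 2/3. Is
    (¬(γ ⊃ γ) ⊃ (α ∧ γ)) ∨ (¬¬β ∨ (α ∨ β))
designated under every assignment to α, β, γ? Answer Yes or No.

At α = 2/3, β = 2/3, γ = 1, for instance:
γ ⊃ γ = 1 ⊃ 1 = 1
¬(γ ⊃ γ) = ¬1 = 0
α ∧ γ = 2/3 ∧ 1 = 2/3
¬(γ ⊃ γ) ⊃ (α ∧ γ) = 0 ⊃ 2/3 = 1
¬β = ¬2/3 = 0
¬¬β = ¬0 = 1
α ∨ β = 2/3 ∨ 2/3 = 2/3
¬¬β ∨ (α ∨ β) = 1 ∨ 2/3 = 1
(¬(γ ⊃ γ) ⊃ (α ∧ γ)) ∨ (¬¬β ∨ (α ∨ β)) = 1 ∨ 1 = 1
and checking the remaining 63 assignments likewise gives ≥ 2/3 in every case.

Yes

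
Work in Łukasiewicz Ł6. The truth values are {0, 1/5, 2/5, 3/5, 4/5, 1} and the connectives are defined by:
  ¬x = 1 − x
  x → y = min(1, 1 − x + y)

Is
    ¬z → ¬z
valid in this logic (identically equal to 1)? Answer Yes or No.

z = 0 ↦ 1
z = 1/5 ↦ 1
z = 2/5 ↦ 1
z = 3/5 ↦ 1
z = 4/5 ↦ 1
z = 1 ↦ 1
Every assignment gives a value ≥ 1.

Yes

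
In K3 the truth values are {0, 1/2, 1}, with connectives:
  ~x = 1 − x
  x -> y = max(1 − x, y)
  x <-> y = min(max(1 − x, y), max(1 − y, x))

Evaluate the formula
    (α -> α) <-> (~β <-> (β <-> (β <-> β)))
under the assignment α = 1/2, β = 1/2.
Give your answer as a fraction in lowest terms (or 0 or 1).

1/2

α -> α = 1/2 -> 1/2 = 1/2
~β = ~1/2 = 1/2
β <-> β = 1/2 <-> 1/2 = 1/2
β <-> (β <-> β) = 1/2 <-> 1/2 = 1/2
~β <-> (β <-> (β <-> β)) = 1/2 <-> 1/2 = 1/2
(α -> α) <-> (~β <-> (β <-> (β <-> β))) = 1/2 <-> 1/2 = 1/2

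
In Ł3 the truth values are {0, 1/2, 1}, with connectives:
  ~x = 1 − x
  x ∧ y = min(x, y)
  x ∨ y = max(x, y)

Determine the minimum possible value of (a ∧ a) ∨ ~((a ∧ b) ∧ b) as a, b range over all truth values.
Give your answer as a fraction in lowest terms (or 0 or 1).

1/2

Take a = 1/2, b = 1/2:
a ∧ a = 1/2 ∧ 1/2 = 1/2
a ∧ b = 1/2 ∧ 1/2 = 1/2
(a ∧ b) ∧ b = 1/2 ∧ 1/2 = 1/2
~((a ∧ b) ∧ b) = ~1/2 = 1/2
(a ∧ a) ∨ ~((a ∧ b) ∧ b) = 1/2 ∨ 1/2 = 1/2
No assignment yields a value below 1/2, so this is the minimum.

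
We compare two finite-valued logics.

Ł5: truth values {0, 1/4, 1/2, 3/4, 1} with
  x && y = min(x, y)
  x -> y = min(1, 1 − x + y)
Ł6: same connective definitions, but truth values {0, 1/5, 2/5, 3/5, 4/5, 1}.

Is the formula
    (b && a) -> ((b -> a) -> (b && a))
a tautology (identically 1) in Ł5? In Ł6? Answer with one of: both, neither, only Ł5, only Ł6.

In Ł5: every assignment gives 1 — tautology.
In Ł6: every assignment gives 1 — tautology.

both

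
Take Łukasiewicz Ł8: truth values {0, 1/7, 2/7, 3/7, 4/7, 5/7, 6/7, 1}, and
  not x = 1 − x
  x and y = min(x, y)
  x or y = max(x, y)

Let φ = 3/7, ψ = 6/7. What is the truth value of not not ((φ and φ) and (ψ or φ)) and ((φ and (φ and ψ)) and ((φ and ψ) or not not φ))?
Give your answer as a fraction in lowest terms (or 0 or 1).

3/7

φ and φ = 3/7 and 3/7 = 3/7
ψ or φ = 6/7 or 3/7 = 6/7
(φ and φ) and (ψ or φ) = 3/7 and 6/7 = 3/7
not ((φ and φ) and (ψ or φ)) = not 3/7 = 4/7
not not ((φ and φ) and (ψ or φ)) = not 4/7 = 3/7
φ and ψ = 3/7 and 6/7 = 3/7
φ and (φ and ψ) = 3/7 and 3/7 = 3/7
φ and ψ = 3/7 and 6/7 = 3/7
not φ = not 3/7 = 4/7
not not φ = not 4/7 = 3/7
(φ and ψ) or not not φ = 3/7 or 3/7 = 3/7
(φ and (φ and ψ)) and ((φ and ψ) or not not φ) = 3/7 and 3/7 = 3/7
not not ((φ and φ) and (ψ or φ)) and ((φ and (φ and ψ)) and ((φ and ψ) or not not φ)) = 3/7 and 3/7 = 3/7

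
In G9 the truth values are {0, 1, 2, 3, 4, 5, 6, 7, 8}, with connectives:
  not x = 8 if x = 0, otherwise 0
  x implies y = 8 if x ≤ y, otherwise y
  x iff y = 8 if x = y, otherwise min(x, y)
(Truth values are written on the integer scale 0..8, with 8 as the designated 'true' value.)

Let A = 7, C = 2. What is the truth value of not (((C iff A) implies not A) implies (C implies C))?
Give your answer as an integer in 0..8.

0

C iff A = 2 iff 7 = 2
not A = not 7 = 0
(C iff A) implies not A = 2 implies 0 = 0
C implies C = 2 implies 2 = 8
((C iff A) implies not A) implies (C implies C) = 0 implies 8 = 8
not (((C iff A) implies not A) implies (C implies C)) = not 8 = 0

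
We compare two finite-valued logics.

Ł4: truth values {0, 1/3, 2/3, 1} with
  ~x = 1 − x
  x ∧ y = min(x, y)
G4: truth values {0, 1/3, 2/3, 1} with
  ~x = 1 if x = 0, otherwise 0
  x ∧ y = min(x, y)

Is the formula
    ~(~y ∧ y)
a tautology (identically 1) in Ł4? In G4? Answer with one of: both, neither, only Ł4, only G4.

only G4

In Ł4: at y = 1/3 the value is 2/3 — not a tautology.
In G4: every assignment gives 1 — tautology.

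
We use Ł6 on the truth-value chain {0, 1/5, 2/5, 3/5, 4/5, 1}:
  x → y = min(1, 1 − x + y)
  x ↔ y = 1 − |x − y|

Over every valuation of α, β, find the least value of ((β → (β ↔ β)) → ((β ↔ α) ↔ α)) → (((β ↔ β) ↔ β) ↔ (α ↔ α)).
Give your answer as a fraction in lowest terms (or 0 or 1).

1/5

Take α = 2/5, β = 0:
β ↔ β = 0 ↔ 0 = 1
β → (β ↔ β) = 0 → 1 = 1
β ↔ α = 0 ↔ 2/5 = 3/5
(β ↔ α) ↔ α = 3/5 ↔ 2/5 = 4/5
(β → (β ↔ β)) → ((β ↔ α) ↔ α) = 1 → 4/5 = 4/5
β ↔ β = 0 ↔ 0 = 1
(β ↔ β) ↔ β = 1 ↔ 0 = 0
α ↔ α = 2/5 ↔ 2/5 = 1
((β ↔ β) ↔ β) ↔ (α ↔ α) = 0 ↔ 1 = 0
((β → (β ↔ β)) → ((β ↔ α) ↔ α)) → (((β ↔ β) ↔ β) ↔ (α ↔ α)) = 4/5 → 0 = 1/5
No assignment yields a value below 1/5, so this is the minimum.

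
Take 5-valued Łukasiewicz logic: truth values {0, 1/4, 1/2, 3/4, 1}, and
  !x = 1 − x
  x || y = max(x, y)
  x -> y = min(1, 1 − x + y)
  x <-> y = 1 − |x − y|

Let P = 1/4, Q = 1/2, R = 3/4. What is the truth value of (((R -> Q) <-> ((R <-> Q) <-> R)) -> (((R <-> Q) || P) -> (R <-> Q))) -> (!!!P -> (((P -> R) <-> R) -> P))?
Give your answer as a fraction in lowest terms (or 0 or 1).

3/4

R -> Q = 3/4 -> 1/2 = 3/4
R <-> Q = 3/4 <-> 1/2 = 3/4
(R <-> Q) <-> R = 3/4 <-> 3/4 = 1
(R -> Q) <-> ((R <-> Q) <-> R) = 3/4 <-> 1 = 3/4
R <-> Q = 3/4 <-> 1/2 = 3/4
(R <-> Q) || P = 3/4 || 1/4 = 3/4
R <-> Q = 3/4 <-> 1/2 = 3/4
((R <-> Q) || P) -> (R <-> Q) = 3/4 -> 3/4 = 1
((R -> Q) <-> ((R <-> Q) <-> R)) -> (((R <-> Q) || P) -> (R <-> Q)) = 3/4 -> 1 = 1
!P = !1/4 = 3/4
!!P = !3/4 = 1/4
!!!P = !1/4 = 3/4
P -> R = 1/4 -> 3/4 = 1
(P -> R) <-> R = 1 <-> 3/4 = 3/4
((P -> R) <-> R) -> P = 3/4 -> 1/4 = 1/2
!!!P -> (((P -> R) <-> R) -> P) = 3/4 -> 1/2 = 3/4
(((R -> Q) <-> ((R <-> Q) <-> R)) -> (((R <-> Q) || P) -> (R <-> Q))) -> (!!!P -> (((P -> R) <-> R) -> P)) = 1 -> 3/4 = 3/4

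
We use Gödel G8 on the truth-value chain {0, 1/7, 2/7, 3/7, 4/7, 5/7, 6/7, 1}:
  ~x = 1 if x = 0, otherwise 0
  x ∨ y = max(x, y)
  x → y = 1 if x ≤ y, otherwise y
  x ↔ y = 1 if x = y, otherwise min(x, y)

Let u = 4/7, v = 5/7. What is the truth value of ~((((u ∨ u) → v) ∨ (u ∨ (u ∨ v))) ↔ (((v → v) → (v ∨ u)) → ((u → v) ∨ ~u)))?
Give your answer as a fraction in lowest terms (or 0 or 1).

0

u ∨ u = 4/7 ∨ 4/7 = 4/7
(u ∨ u) → v = 4/7 → 5/7 = 1
u ∨ v = 4/7 ∨ 5/7 = 5/7
u ∨ (u ∨ v) = 4/7 ∨ 5/7 = 5/7
((u ∨ u) → v) ∨ (u ∨ (u ∨ v)) = 1 ∨ 5/7 = 1
v → v = 5/7 → 5/7 = 1
v ∨ u = 5/7 ∨ 4/7 = 5/7
(v → v) → (v ∨ u) = 1 → 5/7 = 5/7
u → v = 4/7 → 5/7 = 1
~u = ~4/7 = 0
(u → v) ∨ ~u = 1 ∨ 0 = 1
((v → v) → (v ∨ u)) → ((u → v) ∨ ~u) = 5/7 → 1 = 1
(((u ∨ u) → v) ∨ (u ∨ (u ∨ v))) ↔ (((v → v) → (v ∨ u)) → ((u → v) ∨ ~u)) = 1 ↔ 1 = 1
~((((u ∨ u) → v) ∨ (u ∨ (u ∨ v))) ↔ (((v → v) → (v ∨ u)) → ((u → v) ∨ ~u))) = ~1 = 0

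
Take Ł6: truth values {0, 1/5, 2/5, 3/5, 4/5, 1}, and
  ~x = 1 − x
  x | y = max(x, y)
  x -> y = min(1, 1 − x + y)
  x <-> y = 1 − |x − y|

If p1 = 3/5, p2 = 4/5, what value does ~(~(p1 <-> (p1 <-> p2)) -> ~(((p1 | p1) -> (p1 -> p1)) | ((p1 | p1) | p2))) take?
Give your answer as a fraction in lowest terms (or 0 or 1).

p1 <-> p2 = 3/5 <-> 4/5 = 4/5
p1 <-> (p1 <-> p2) = 3/5 <-> 4/5 = 4/5
~(p1 <-> (p1 <-> p2)) = ~4/5 = 1/5
p1 | p1 = 3/5 | 3/5 = 3/5
p1 -> p1 = 3/5 -> 3/5 = 1
(p1 | p1) -> (p1 -> p1) = 3/5 -> 1 = 1
p1 | p1 = 3/5 | 3/5 = 3/5
(p1 | p1) | p2 = 3/5 | 4/5 = 4/5
((p1 | p1) -> (p1 -> p1)) | ((p1 | p1) | p2) = 1 | 4/5 = 1
~(((p1 | p1) -> (p1 -> p1)) | ((p1 | p1) | p2)) = ~1 = 0
~(p1 <-> (p1 <-> p2)) -> ~(((p1 | p1) -> (p1 -> p1)) | ((p1 | p1) | p2)) = 1/5 -> 0 = 4/5
~(~(p1 <-> (p1 <-> p2)) -> ~(((p1 | p1) -> (p1 -> p1)) | ((p1 | p1) | p2))) = ~4/5 = 1/5

1/5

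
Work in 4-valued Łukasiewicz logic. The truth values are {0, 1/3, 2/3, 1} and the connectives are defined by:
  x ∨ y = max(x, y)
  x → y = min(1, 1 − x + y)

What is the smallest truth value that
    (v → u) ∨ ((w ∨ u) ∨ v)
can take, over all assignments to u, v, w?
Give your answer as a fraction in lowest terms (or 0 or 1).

Take u = 0, v = 1/3, w = 0:
v → u = 1/3 → 0 = 2/3
w ∨ u = 0 ∨ 0 = 0
(w ∨ u) ∨ v = 0 ∨ 1/3 = 1/3
(v → u) ∨ ((w ∨ u) ∨ v) = 2/3 ∨ 1/3 = 2/3
No assignment yields a value below 2/3, so this is the minimum.

2/3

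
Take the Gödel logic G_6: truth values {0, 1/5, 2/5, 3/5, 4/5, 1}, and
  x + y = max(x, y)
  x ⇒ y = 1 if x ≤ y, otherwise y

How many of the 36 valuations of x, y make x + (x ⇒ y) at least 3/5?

33

value 1: 26 assignments (counts)
value 4/5: 4 assignments (counts)
value 3/5: 3 assignments (counts)
value 2/5: 2 assignments
value 1/5: 1 assignment
So 33 of the 36 assignments meet the threshold.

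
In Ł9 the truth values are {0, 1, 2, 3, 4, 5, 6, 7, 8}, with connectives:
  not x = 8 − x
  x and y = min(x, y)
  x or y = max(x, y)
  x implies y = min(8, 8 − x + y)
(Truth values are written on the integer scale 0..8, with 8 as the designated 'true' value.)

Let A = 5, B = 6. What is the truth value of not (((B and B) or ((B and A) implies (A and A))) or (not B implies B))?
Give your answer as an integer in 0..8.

0

B and B = 6 and 6 = 6
B and A = 6 and 5 = 5
A and A = 5 and 5 = 5
(B and A) implies (A and A) = 5 implies 5 = 8
(B and B) or ((B and A) implies (A and A)) = 6 or 8 = 8
not B = not 6 = 2
not B implies B = 2 implies 6 = 8
((B and B) or ((B and A) implies (A and A))) or (not B implies B) = 8 or 8 = 8
not (((B and B) or ((B and A) implies (A and A))) or (not B implies B)) = not 8 = 0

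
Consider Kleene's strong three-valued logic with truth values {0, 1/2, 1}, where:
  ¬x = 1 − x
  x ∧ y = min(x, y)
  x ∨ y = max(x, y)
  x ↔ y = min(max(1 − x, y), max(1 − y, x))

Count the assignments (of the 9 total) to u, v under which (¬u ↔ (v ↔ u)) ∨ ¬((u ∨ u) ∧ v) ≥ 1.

u = 0, v = 0 ↦ 1  ≥
u = 0, v = 1/2 ↦ 1  ≥
u = 0, v = 1 ↦ 1  ≥
u = 1/2, v = 0 ↦ 1  ≥
u = 1/2, v = 1/2 ↦ 1/2  <
u = 1/2, v = 1 ↦ 1/2  <
u = 1, v = 0 ↦ 1  ≥
u = 1, v = 1/2 ↦ 1/2  <
u = 1, v = 1 ↦ 0  <
So 5 of the 9 assignments meet the threshold.

5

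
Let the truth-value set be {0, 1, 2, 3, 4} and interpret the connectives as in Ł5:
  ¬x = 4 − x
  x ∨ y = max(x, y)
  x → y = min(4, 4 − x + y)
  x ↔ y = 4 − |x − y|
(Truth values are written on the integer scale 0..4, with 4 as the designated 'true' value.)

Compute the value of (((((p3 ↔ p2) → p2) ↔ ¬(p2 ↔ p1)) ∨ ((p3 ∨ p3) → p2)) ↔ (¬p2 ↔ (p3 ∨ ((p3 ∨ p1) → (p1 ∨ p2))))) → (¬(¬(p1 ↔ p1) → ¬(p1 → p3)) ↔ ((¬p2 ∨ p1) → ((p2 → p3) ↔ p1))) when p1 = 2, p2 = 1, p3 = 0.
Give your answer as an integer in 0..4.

1

p3 ↔ p2 = 0 ↔ 1 = 3
(p3 ↔ p2) → p2 = 3 → 1 = 2
p2 ↔ p1 = 1 ↔ 2 = 3
¬(p2 ↔ p1) = ¬3 = 1
((p3 ↔ p2) → p2) ↔ ¬(p2 ↔ p1) = 2 ↔ 1 = 3
p3 ∨ p3 = 0 ∨ 0 = 0
(p3 ∨ p3) → p2 = 0 → 1 = 4
(((p3 ↔ p2) → p2) ↔ ¬(p2 ↔ p1)) ∨ ((p3 ∨ p3) → p2) = 3 ∨ 4 = 4
¬p2 = ¬1 = 3
p3 ∨ p1 = 0 ∨ 2 = 2
p1 ∨ p2 = 2 ∨ 1 = 2
(p3 ∨ p1) → (p1 ∨ p2) = 2 → 2 = 4
p3 ∨ ((p3 ∨ p1) → (p1 ∨ p2)) = 0 ∨ 4 = 4
¬p2 ↔ (p3 ∨ ((p3 ∨ p1) → (p1 ∨ p2))) = 3 ↔ 4 = 3
((((p3 ↔ p2) → p2) ↔ ¬(p2 ↔ p1)) ∨ ((p3 ∨ p3) → p2)) ↔ (¬p2 ↔ (p3 ∨ ((p3 ∨ p1) → (p1 ∨ p2)))) = 4 ↔ 3 = 3
p1 ↔ p1 = 2 ↔ 2 = 4
¬(p1 ↔ p1) = ¬4 = 0
p1 → p3 = 2 → 0 = 2
¬(p1 → p3) = ¬2 = 2
¬(p1 ↔ p1) → ¬(p1 → p3) = 0 → 2 = 4
¬(¬(p1 ↔ p1) → ¬(p1 → p3)) = ¬4 = 0
¬p2 = ¬1 = 3
¬p2 ∨ p1 = 3 ∨ 2 = 3
p2 → p3 = 1 → 0 = 3
(p2 → p3) ↔ p1 = 3 ↔ 2 = 3
(¬p2 ∨ p1) → ((p2 → p3) ↔ p1) = 3 → 3 = 4
¬(¬(p1 ↔ p1) → ¬(p1 → p3)) ↔ ((¬p2 ∨ p1) → ((p2 → p3) ↔ p1)) = 0 ↔ 4 = 0
(((((p3 ↔ p2) → p2) ↔ ¬(p2 ↔ p1)) ∨ ((p3 ∨ p3) → p2)) ↔ (¬p2 ↔ (p3 ∨ ((p3 ∨ p1) → (p1 ∨ p2))))) → (¬(¬(p1 ↔ p1) → ¬(p1 → p3)) ↔ ((¬p2 ∨ p1) → ((p2 → p3) ↔ p1))) = 3 → 0 = 1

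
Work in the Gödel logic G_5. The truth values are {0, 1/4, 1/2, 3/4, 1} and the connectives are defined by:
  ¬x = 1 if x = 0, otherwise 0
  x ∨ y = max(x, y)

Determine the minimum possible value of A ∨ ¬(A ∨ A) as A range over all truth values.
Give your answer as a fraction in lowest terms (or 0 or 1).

1/4

Take A = 1/4:
A ∨ A = 1/4 ∨ 1/4 = 1/4
¬(A ∨ A) = ¬1/4 = 0
A ∨ ¬(A ∨ A) = 1/4 ∨ 0 = 1/4
No assignment yields a value below 1/4, so this is the minimum.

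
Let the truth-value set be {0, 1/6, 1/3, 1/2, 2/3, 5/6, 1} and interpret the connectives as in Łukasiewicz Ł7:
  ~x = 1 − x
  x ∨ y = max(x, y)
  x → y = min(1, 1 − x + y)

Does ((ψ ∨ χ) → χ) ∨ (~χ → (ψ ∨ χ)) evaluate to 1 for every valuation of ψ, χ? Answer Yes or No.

No

Counterexample: take ψ = 1/6, χ = 0.
ψ ∨ χ = 1/6 ∨ 0 = 1/6
(ψ ∨ χ) → χ = 1/6 → 0 = 5/6
~χ = ~0 = 1
ψ ∨ χ = 1/6 ∨ 0 = 1/6
~χ → (ψ ∨ χ) = 1 → 1/6 = 1/6
((ψ ∨ χ) → χ) ∨ (~χ → (ψ ∨ χ)) = 5/6 ∨ 1/6 = 5/6
This gives 5/6 ≠ 1.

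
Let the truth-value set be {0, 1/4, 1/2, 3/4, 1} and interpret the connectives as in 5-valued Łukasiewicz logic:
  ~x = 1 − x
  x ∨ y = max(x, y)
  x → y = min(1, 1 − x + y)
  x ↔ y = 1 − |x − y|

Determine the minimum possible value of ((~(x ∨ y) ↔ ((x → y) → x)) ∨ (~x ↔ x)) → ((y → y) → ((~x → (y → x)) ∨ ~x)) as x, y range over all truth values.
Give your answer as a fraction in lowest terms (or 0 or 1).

3/4

Take x = 1/4, y = 3/4:
x ∨ y = 1/4 ∨ 3/4 = 3/4
~(x ∨ y) = ~3/4 = 1/4
x → y = 1/4 → 3/4 = 1
(x → y) → x = 1 → 1/4 = 1/4
~(x ∨ y) ↔ ((x → y) → x) = 1/4 ↔ 1/4 = 1
~x = ~1/4 = 3/4
~x ↔ x = 3/4 ↔ 1/4 = 1/2
(~(x ∨ y) ↔ ((x → y) → x)) ∨ (~x ↔ x) = 1 ∨ 1/2 = 1
y → y = 3/4 → 3/4 = 1
~x = ~1/4 = 3/4
y → x = 3/4 → 1/4 = 1/2
~x → (y → x) = 3/4 → 1/2 = 3/4
~x = ~1/4 = 3/4
(~x → (y → x)) ∨ ~x = 3/4 ∨ 3/4 = 3/4
(y → y) → ((~x → (y → x)) ∨ ~x) = 1 → 3/4 = 3/4
((~(x ∨ y) ↔ ((x → y) → x)) ∨ (~x ↔ x)) → ((y → y) → ((~x → (y → x)) ∨ ~x)) = 1 → 3/4 = 3/4
No assignment yields a value below 3/4, so this is the minimum.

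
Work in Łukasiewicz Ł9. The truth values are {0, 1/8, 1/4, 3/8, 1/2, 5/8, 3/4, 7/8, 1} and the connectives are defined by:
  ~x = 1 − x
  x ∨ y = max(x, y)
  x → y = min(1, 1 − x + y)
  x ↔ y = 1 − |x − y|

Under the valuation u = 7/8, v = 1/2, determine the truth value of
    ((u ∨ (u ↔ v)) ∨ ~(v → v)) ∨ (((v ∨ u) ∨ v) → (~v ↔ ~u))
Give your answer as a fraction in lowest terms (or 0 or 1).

u ↔ v = 7/8 ↔ 1/2 = 5/8
u ∨ (u ↔ v) = 7/8 ∨ 5/8 = 7/8
v → v = 1/2 → 1/2 = 1
~(v → v) = ~1 = 0
(u ∨ (u ↔ v)) ∨ ~(v → v) = 7/8 ∨ 0 = 7/8
v ∨ u = 1/2 ∨ 7/8 = 7/8
(v ∨ u) ∨ v = 7/8 ∨ 1/2 = 7/8
~v = ~1/2 = 1/2
~u = ~7/8 = 1/8
~v ↔ ~u = 1/2 ↔ 1/8 = 5/8
((v ∨ u) ∨ v) → (~v ↔ ~u) = 7/8 → 5/8 = 3/4
((u ∨ (u ↔ v)) ∨ ~(v → v)) ∨ (((v ∨ u) ∨ v) → (~v ↔ ~u)) = 7/8 ∨ 3/4 = 7/8

7/8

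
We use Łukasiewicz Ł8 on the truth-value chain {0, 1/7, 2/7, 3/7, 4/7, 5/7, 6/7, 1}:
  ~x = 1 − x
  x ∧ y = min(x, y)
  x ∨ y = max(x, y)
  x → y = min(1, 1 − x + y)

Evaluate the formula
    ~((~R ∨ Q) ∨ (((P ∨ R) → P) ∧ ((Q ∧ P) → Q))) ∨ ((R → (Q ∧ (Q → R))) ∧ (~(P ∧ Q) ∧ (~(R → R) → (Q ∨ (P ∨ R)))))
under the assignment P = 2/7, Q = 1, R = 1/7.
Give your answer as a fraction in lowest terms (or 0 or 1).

~R = ~1/7 = 6/7
~R ∨ Q = 6/7 ∨ 1 = 1
P ∨ R = 2/7 ∨ 1/7 = 2/7
(P ∨ R) → P = 2/7 → 2/7 = 1
Q ∧ P = 1 ∧ 2/7 = 2/7
(Q ∧ P) → Q = 2/7 → 1 = 1
((P ∨ R) → P) ∧ ((Q ∧ P) → Q) = 1 ∧ 1 = 1
(~R ∨ Q) ∨ (((P ∨ R) → P) ∧ ((Q ∧ P) → Q)) = 1 ∨ 1 = 1
~((~R ∨ Q) ∨ (((P ∨ R) → P) ∧ ((Q ∧ P) → Q))) = ~1 = 0
Q → R = 1 → 1/7 = 1/7
Q ∧ (Q → R) = 1 ∧ 1/7 = 1/7
R → (Q ∧ (Q → R)) = 1/7 → 1/7 = 1
P ∧ Q = 2/7 ∧ 1 = 2/7
~(P ∧ Q) = ~2/7 = 5/7
R → R = 1/7 → 1/7 = 1
~(R → R) = ~1 = 0
P ∨ R = 2/7 ∨ 1/7 = 2/7
Q ∨ (P ∨ R) = 1 ∨ 2/7 = 1
~(R → R) → (Q ∨ (P ∨ R)) = 0 → 1 = 1
~(P ∧ Q) ∧ (~(R → R) → (Q ∨ (P ∨ R))) = 5/7 ∧ 1 = 5/7
(R → (Q ∧ (Q → R))) ∧ (~(P ∧ Q) ∧ (~(R → R) → (Q ∨ (P ∨ R)))) = 1 ∧ 5/7 = 5/7
~((~R ∨ Q) ∨ (((P ∨ R) → P) ∧ ((Q ∧ P) → Q))) ∨ ((R → (Q ∧ (Q → R))) ∧ (~(P ∧ Q) ∧ (~(R → R) → (Q ∨ (P ∨ R))))) = 0 ∨ 5/7 = 5/7

5/7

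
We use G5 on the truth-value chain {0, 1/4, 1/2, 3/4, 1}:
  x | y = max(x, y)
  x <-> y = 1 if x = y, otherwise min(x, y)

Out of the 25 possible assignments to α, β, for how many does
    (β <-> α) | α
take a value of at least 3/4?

value 1: 9 assignments (counts)
value 3/4: 4 assignments (counts)
value 1/2: 4 assignments
value 1/4: 4 assignments
value 0: 4 assignments
So 13 of the 25 assignments meet the threshold.

13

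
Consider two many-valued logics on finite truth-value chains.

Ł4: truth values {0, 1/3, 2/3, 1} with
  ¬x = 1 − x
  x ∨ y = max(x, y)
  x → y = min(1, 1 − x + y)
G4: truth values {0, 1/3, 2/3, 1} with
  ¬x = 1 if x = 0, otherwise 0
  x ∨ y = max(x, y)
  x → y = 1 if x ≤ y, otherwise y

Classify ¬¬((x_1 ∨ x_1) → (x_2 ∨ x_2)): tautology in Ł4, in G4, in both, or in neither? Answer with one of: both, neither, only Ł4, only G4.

In Ł4: at x_1 = 1/3, x_2 = 0 the value is 2/3 — not a tautology.
In G4: at x_1 = 1/3, x_2 = 0 the value is 0 — not a tautology.

neither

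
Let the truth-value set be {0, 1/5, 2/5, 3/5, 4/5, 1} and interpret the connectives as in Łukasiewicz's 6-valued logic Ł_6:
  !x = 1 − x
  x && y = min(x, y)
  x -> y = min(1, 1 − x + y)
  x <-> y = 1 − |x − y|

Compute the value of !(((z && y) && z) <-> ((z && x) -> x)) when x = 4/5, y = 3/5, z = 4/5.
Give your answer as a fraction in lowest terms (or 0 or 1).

z && y = 4/5 && 3/5 = 3/5
(z && y) && z = 3/5 && 4/5 = 3/5
z && x = 4/5 && 4/5 = 4/5
(z && x) -> x = 4/5 -> 4/5 = 1
((z && y) && z) <-> ((z && x) -> x) = 3/5 <-> 1 = 3/5
!(((z && y) && z) <-> ((z && x) -> x)) = !3/5 = 2/5

2/5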